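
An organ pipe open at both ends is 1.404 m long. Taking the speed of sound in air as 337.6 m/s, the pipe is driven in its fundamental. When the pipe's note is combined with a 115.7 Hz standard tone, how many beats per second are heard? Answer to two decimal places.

Open pipe: f_n = n·v/(2L) = 1·337.6/(2·1.404) = 120.2279 Hz.
f_beat = |120.2279 − 115.7| = 4.53 Hz.

4.53 Hz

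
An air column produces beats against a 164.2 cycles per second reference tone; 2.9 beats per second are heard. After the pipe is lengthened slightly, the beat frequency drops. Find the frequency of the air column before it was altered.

|f − 164.2| = 2.9, so the air column was at either 161.3 Hz or 167.1 Hz.
A longer pipe has a lower fundamental; the adjustment lowers the air column's frequency.
The beat rate fell, so the adjustment moved the air column toward 164.2 Hz — it must have started above the reference.

167.1 Hz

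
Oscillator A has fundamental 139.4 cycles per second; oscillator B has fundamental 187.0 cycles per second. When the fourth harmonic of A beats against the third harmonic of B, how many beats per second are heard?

Fourth harmonic of the first: 4·139.4 = 557.6 Hz.
Third harmonic of the second: 3·187.0 = 561.0 Hz.
f_beat = |557.6 − 561.0| = 3.4 Hz.

3.4 Hz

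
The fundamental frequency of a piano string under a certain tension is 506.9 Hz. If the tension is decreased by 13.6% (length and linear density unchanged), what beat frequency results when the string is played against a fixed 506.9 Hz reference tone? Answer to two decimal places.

35.73 Hz

For a string, f ∝ √T, so the new frequency is 506.9·√0.864 = 471.1717 Hz.
f_beat = |471.1717 − 506.9| = 35.73 Hz.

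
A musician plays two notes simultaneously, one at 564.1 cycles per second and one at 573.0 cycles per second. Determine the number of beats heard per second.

8.9 Hz

The beat frequency equals the magnitude of the frequency difference.
|564.1 − 573.0| = 8.9 Hz.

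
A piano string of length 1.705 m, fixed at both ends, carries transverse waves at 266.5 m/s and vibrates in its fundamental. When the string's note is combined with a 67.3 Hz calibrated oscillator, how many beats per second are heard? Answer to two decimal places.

10.85 Hz

For a string fixed at both ends, f_n = n·v/(2L) = 1·266.5/(2·1.705) = 78.1525 Hz.
f_beat = |78.1525 − 67.3| = 10.85 Hz.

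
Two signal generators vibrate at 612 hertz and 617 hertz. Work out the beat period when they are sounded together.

f_beat = |612 − 617| = 5 Hz.
Beat period T = 1 / f_beat = 1 / 5 s.

0.200 s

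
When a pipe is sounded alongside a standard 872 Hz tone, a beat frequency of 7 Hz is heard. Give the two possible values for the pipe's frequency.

|f − 872| = 7, so f = 872 ± 7.

865 Hz or 879 Hz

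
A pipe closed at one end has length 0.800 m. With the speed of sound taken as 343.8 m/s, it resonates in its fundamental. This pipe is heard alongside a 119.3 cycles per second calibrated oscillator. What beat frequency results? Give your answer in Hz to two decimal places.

Closed pipe (odd harmonics): f_n = n·v/(4L) = 1·343.8/(4·0.800) = 107.4375 Hz.
f_beat = |107.4375 − 119.3| = 11.86 Hz.

11.86 Hz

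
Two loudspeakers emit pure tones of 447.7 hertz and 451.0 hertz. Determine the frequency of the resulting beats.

f_beat = |f₁ − f₂|.
|447.7 − 451.0| = 3.3 Hz.

3.3 Hz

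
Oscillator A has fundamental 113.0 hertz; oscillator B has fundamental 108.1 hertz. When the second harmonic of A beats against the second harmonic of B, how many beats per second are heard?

Second harmonic of the first: 2·113.0 = 226.0 Hz.
Second harmonic of the second: 2·108.1 = 216.2 Hz.
f_beat = |226.0 − 216.2| = 9.8 Hz.

9.8 Hz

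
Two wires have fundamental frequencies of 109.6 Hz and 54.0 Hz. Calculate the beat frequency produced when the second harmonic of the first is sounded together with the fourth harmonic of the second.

3.2 Hz

Second harmonic of the first: 2·109.6 = 219.2 Hz.
Fourth harmonic of the second: 4·54.0 = 216.0 Hz.
f_beat = |219.2 − 216.0| = 3.2 Hz.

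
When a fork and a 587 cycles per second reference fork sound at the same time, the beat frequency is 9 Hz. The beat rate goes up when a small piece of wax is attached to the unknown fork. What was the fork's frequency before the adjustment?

578 Hz

|f − 587| = 9, so the fork was at either 578 Hz or 596 Hz.
Loading a fork with wax lowers its frequency; the adjustment lowers the fork's frequency.
The beat rate rose, so the adjustment moved the fork further from 587 Hz — it was already below the reference.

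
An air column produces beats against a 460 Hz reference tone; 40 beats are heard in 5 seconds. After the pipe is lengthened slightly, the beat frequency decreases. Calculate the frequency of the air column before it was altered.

Beat frequency = 40/5 = 8 Hz.
|f − 460| = 8, so the air column was at either 452 Hz or 468 Hz.
A longer pipe has a lower fundamental; the adjustment lowers the air column's frequency.
The beat rate fell, so the adjustment moved the air column toward 460 Hz — it must have started above the reference.

468 Hz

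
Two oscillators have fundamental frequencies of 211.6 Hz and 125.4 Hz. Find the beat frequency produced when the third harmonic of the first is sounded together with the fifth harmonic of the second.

Third harmonic of the first: 3·211.6 = 634.8 Hz.
Fifth harmonic of the second: 5·125.4 = 627.0 Hz.
f_beat = |634.8 − 627.0| = 7.8 Hz.

7.8 Hz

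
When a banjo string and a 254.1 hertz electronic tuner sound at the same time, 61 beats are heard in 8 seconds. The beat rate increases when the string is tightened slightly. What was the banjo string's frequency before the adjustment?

261.725 Hz

Beat frequency = 61/8 = 7.625 Hz.
|f − 254.1| = 7.625, so the banjo string was at either 246.475 Hz or 261.725 Hz.
Increasing tension raises a string's frequency; the adjustment raises the banjo string's frequency.
The beat rate rose, so the adjustment moved the banjo string further from 254.1 Hz — it was already above the reference.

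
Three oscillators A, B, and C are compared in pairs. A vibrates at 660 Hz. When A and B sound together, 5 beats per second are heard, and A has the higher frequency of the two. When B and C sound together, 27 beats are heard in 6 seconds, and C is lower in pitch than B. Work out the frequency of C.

650.5 Hz

B is below A, so f_B = 660 − 5 = 655 Hz.
B–C: Beat frequency = 27/6 = 4.5 Hz.
C is below B, so f_C = 655 − 4.5 = 650.5 Hz.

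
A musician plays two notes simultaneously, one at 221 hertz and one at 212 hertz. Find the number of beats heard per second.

Beats arise from superposition of two nearby frequencies; the beat rate is |f₁ − f₂|.
|221 − 212| = 9 Hz.

9 Hz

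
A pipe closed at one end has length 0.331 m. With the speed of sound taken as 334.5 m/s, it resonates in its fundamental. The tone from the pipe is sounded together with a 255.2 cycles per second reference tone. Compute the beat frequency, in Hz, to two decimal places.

2.56 Hz

Closed pipe (odd harmonics): f_n = n·v/(4L) = 1·334.5/(4·0.331) = 252.6435 Hz.
f_beat = |252.6435 − 255.2| = 2.56 Hz.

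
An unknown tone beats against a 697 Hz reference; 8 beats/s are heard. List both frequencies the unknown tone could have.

689 Hz or 705 Hz

|f − 697| = 8, so f = 697 ± 8.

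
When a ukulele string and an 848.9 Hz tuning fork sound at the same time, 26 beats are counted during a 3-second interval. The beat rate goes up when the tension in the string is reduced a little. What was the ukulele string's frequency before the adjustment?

Beat frequency = 26/3 = 8.6667 Hz.
|f − 848.9| = 8.6667, so the ukulele string was at either 840.2333 Hz or 857.5667 Hz.
Lower tension means lower frequency; the adjustment lowers the ukulele string's frequency.
The beat rate rose, so the adjustment moved the ukulele string further from 848.9 Hz — it was already below the reference.

840.2333 Hz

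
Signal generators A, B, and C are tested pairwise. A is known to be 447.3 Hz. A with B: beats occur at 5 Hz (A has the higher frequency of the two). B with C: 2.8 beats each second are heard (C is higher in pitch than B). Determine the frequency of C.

445.1 Hz

B is below A, so f_B = 447.3 − 5 = 442.3 Hz.
C is above B, so f_C = 442.3 + 2.8 = 445.1 Hz.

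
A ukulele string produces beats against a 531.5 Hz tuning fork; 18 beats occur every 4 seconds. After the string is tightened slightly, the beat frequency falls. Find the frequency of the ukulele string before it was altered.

527 Hz

Beat frequency = 18/4 = 4.5 Hz.
|f − 531.5| = 4.5, so the ukulele string was at either 527 Hz or 536 Hz.
Increasing tension raises a string's frequency; the adjustment raises the ukulele string's frequency.
The beat rate fell, so the adjustment moved the ukulele string toward 531.5 Hz — it must have started below the reference.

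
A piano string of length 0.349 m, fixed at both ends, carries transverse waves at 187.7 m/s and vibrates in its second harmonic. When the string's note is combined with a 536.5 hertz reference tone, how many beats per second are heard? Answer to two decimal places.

For a string fixed at both ends, f_n = n·v/(2L) = 2·187.7/(2·0.349) = 537.8223 Hz.
f_beat = |537.8223 − 536.5| = 1.32 Hz.

1.32 Hz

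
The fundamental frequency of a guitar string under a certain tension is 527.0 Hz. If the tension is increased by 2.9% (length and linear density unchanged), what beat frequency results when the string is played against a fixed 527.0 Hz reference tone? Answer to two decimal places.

For a string, f ∝ √T, so the new frequency is 527.0·√1.029 = 534.5869 Hz.
f_beat = |534.5869 − 527.0| = 7.59 Hz.

7.59 Hz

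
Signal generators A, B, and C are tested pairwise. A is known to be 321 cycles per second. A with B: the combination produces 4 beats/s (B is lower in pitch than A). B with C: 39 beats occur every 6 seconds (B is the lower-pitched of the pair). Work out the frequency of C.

B is below A, so f_B = 321 − 4 = 317 Hz.
B–C: Beat frequency = 39/6 = 6.5 Hz.
C is above B, so f_C = 317 + 6.5 = 323.5 Hz.

323.5 Hz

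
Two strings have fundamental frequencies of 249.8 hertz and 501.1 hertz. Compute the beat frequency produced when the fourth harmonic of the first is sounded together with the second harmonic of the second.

Fourth harmonic of the first: 4·249.8 = 999.2 Hz.
Second harmonic of the second: 2·501.1 = 1002.2 Hz.
f_beat = |999.2 − 1002.2| = 3.0 Hz.

3.0 Hz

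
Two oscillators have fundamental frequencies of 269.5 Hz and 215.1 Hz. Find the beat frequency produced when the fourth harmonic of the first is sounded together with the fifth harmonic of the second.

Fourth harmonic of the first: 4·269.5 = 1078.0 Hz.
Fifth harmonic of the second: 5·215.1 = 1075.5 Hz.
f_beat = |1078.0 − 1075.5| = 2.5 Hz.

2.5 Hz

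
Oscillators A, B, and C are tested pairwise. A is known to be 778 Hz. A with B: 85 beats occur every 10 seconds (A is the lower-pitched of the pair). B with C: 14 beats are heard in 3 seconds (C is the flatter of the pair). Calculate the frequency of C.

A–B: Beat frequency = 85/10 = 8.5 Hz.
B is above A, so f_B = 778 + 8.5 = 786.5 Hz.
B–C: Beat frequency = 14/3 = 4.6667 Hz.
C is below B, so f_C = 786.5 − 4.6667 = 781.8333 Hz.

781.8333 Hz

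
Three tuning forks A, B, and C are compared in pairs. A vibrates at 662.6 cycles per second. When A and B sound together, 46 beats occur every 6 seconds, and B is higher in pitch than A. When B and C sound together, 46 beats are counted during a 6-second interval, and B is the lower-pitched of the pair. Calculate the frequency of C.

677.9333 Hz

A–B: Beat frequency = 46/6 = 7.6667 Hz.
B is above A, so f_B = 662.6 + 7.6667 = 670.2667 Hz.
B–C: Beat frequency = 46/6 = 7.6667 Hz.
C is above B, so f_C = 670.2667 + 7.6667 = 677.9333 Hz.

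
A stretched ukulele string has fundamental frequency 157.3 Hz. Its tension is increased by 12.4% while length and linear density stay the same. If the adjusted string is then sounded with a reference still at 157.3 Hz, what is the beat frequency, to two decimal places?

For a string, f ∝ √T, so the new frequency is 157.3·√1.124 = 166.7677 Hz.
f_beat = |166.7677 − 157.3| = 9.47 Hz.

9.47 Hz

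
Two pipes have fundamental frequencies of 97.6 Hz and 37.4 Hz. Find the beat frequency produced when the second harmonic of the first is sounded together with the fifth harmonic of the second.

Second harmonic of the first: 2·97.6 = 195.2 Hz.
Fifth harmonic of the second: 5·37.4 = 187.0 Hz.
f_beat = |195.2 − 187.0| = 8.2 Hz.

8.2 Hz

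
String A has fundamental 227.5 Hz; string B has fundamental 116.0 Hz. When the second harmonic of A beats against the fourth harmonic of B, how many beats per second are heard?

Second harmonic of the first: 2·227.5 = 455.0 Hz.
Fourth harmonic of the second: 4·116.0 = 464.0 Hz.
f_beat = |455.0 − 464.0| = 9.0 Hz.

9.0 Hz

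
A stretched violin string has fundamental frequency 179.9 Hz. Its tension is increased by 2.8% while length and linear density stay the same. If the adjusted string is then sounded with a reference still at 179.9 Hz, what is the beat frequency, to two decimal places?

2.50 Hz

For a string, f ∝ √T, so the new frequency is 179.9·√1.028 = 182.4012 Hz.
f_beat = |182.4012 − 179.9| = 2.50 Hz.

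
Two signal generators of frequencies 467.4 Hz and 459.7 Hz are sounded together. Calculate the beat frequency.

7.7 Hz

f_beat = |f₁ − f₂|.
|467.4 − 459.7| = 7.7 Hz.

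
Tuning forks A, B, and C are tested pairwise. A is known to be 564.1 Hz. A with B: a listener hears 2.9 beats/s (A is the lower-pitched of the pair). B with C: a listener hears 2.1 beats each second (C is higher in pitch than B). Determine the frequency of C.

B is above A, so f_B = 564.1 + 2.9 = 567 Hz.
C is above B, so f_C = 567 + 2.1 = 569.1 Hz.

569.1 Hz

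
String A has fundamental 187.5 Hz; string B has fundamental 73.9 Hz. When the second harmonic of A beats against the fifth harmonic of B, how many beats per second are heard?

5.5 Hz

Second harmonic of the first: 2·187.5 = 375.0 Hz.
Fifth harmonic of the second: 5·73.9 = 369.5 Hz.
f_beat = |375.0 − 369.5| = 5.5 Hz.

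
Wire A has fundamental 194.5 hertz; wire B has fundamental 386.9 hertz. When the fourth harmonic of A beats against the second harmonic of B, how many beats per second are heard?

Fourth harmonic of the first: 4·194.5 = 778.0 Hz.
Second harmonic of the second: 2·386.9 = 773.8 Hz.
f_beat = |778.0 − 773.8| = 4.2 Hz.

4.2 Hz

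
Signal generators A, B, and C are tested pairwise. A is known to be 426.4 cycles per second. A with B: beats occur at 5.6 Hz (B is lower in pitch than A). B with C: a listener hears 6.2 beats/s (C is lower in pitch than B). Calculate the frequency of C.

414.6 Hz

B is below A, so f_B = 426.4 − 5.6 = 420.8 Hz.
C is below B, so f_C = 420.8 − 6.2 = 414.6 Hz.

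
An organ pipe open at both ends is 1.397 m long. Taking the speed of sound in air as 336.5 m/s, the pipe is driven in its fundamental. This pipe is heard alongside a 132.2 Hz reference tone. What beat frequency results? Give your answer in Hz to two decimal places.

Open pipe: f_n = n·v/(2L) = 1·336.5/(2·1.397) = 120.4366 Hz.
f_beat = |120.4366 − 132.2| = 11.76 Hz.

11.76 Hz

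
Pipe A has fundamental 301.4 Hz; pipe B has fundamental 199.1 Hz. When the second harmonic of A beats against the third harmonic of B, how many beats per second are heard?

Second harmonic of the first: 2·301.4 = 602.8 Hz.
Third harmonic of the second: 3·199.1 = 597.3 Hz.
f_beat = |602.8 − 597.3| = 5.5 Hz.

5.5 Hz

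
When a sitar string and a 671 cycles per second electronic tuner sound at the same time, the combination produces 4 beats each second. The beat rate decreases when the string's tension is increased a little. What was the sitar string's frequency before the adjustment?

667 Hz

|f − 671| = 4, so the sitar string was at either 667 Hz or 675 Hz.
Higher tension means higher frequency; the adjustment raises the sitar string's frequency.
The beat rate fell, so the adjustment moved the sitar string toward 671 Hz — it must have started below the reference.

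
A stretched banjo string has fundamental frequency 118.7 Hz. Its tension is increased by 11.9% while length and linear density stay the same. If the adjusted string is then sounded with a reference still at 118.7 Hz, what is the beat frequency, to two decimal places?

6.86 Hz

For a string, f ∝ √T, so the new frequency is 118.7·√1.119 = 125.5642 Hz.
f_beat = |125.5642 − 118.7| = 6.86 Hz.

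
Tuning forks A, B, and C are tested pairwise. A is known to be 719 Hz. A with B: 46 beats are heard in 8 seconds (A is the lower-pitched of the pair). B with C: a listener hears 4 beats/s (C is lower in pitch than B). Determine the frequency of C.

720.75 Hz

A–B: Beat frequency = 46/8 = 5.75 Hz.
B is above A, so f_B = 719 + 5.75 = 724.75 Hz.
C is below B, so f_C = 724.75 − 4 = 720.75 Hz.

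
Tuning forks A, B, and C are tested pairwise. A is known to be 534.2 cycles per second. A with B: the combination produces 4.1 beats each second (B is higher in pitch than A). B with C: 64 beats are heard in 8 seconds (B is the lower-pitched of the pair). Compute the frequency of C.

B is above A, so f_B = 534.2 + 4.1 = 538.3 Hz.
B–C: Beat frequency = 64/8 = 8 Hz.
C is above B, so f_C = 538.3 + 8 = 546.3 Hz.

546.3 Hz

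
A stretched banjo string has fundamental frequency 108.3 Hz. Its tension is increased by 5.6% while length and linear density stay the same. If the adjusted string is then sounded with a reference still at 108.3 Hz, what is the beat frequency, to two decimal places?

2.99 Hz

For a string, f ∝ √T, so the new frequency is 108.3·√1.056 = 111.2911 Hz.
f_beat = |111.2911 − 108.3| = 2.99 Hz.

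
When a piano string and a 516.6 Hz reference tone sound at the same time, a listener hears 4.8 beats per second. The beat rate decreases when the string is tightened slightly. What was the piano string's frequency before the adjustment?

511.8 Hz

|f − 516.6| = 4.8, so the piano string was at either 511.8 Hz or 521.4 Hz.
Increasing tension raises a string's frequency; the adjustment raises the piano string's frequency.
The beat rate fell, so the adjustment moved the piano string toward 516.6 Hz — it must have started below the reference.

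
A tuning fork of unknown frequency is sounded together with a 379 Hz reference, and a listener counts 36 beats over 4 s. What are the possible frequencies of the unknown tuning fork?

370 Hz or 388 Hz

Beat frequency = 36/4 = 9 Hz.
|f − 379| = 9, so f = 379 ± 9.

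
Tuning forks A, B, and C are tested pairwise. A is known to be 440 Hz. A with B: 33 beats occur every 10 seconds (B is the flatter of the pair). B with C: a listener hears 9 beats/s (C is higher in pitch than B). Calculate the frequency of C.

445.7 Hz

A–B: Beat frequency = 33/10 = 3.3 Hz.
B is below A, so f_B = 440 − 3.3 = 436.7 Hz.
C is above B, so f_C = 436.7 + 9 = 445.7 Hz.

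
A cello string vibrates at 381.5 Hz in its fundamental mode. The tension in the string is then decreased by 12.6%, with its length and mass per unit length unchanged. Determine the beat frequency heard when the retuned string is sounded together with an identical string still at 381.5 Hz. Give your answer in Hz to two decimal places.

For a string, f ∝ √T, so the new frequency is 381.5·√0.874 = 356.6566 Hz.
f_beat = |356.6566 − 381.5| = 24.84 Hz.

24.84 Hz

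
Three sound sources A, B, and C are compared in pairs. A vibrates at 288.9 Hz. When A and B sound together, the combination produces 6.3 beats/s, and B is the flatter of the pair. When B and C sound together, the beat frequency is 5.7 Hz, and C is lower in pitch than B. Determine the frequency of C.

B is below A, so f_B = 288.9 − 6.3 = 282.6 Hz.
C is below B, so f_C = 282.6 − 5.7 = 276.9 Hz.

276.9 Hz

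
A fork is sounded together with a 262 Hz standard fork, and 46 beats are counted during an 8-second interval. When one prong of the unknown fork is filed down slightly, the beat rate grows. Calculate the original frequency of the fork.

267.75 Hz

Beat frequency = 46/8 = 5.75 Hz.
|f − 262| = 5.75, so the fork was at either 256.25 Hz or 267.75 Hz.
Filing a prong removes mass and raises the fork's frequency; the adjustment raises the fork's frequency.
The beat rate rose, so the adjustment moved the fork further from 262 Hz — it was already above the reference.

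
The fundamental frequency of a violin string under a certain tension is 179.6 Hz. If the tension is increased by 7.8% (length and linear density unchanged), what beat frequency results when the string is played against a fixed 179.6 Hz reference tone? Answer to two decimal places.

6.87 Hz

For a string, f ∝ √T, so the new frequency is 179.6·√1.078 = 186.4729 Hz.
f_beat = |186.4729 − 179.6| = 6.87 Hz.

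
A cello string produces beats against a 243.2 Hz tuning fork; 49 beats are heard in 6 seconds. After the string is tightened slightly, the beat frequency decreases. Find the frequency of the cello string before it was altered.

235.0333 Hz

Beat frequency = 49/6 = 8.1667 Hz.
|f − 243.2| = 8.1667, so the cello string was at either 235.0333 Hz or 251.3667 Hz.
Increasing tension raises a string's frequency; the adjustment raises the cello string's frequency.
The beat rate fell, so the adjustment moved the cello string toward 243.2 Hz — it must have started below the reference.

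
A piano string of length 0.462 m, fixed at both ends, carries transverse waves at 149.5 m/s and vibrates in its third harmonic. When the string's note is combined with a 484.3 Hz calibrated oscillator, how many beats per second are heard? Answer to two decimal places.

For a string fixed at both ends, f_n = n·v/(2L) = 3·149.5/(2·0.462) = 485.3896 Hz.
f_beat = |485.3896 − 484.3| = 1.09 Hz.

1.09 Hz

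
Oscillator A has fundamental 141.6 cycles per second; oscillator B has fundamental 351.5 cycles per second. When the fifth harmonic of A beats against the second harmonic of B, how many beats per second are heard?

Fifth harmonic of the first: 5·141.6 = 708.0 Hz.
Second harmonic of the second: 2·351.5 = 703.0 Hz.
f_beat = |708.0 − 703.0| = 5.0 Hz.

5.0 Hz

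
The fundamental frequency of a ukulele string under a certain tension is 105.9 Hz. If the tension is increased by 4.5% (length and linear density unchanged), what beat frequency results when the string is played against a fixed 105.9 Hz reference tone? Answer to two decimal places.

For a string, f ∝ √T, so the new frequency is 105.9·√1.045 = 108.2565 Hz.
f_beat = |108.2565 − 105.9| = 2.36 Hz.

2.36 Hz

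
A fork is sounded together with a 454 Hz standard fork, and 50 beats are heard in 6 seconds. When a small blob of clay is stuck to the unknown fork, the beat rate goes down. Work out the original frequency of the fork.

462.3333 Hz

Beat frequency = 50/6 = 8.3333 Hz.
|f − 454| = 8.3333, so the fork was at either 445.6667 Hz or 462.3333 Hz.
Adding mass to a fork lowers its frequency; the adjustment lowers the fork's frequency.
The beat rate fell, so the adjustment moved the fork toward 454 Hz — it must have started above the reference.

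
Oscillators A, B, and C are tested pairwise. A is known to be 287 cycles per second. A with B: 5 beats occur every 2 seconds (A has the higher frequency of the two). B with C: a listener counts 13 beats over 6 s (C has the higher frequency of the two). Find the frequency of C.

A–B: Beat frequency = 5/2 = 2.5 Hz.
B is below A, so f_B = 287 − 2.5 = 284.5 Hz.
B–C: Beat frequency = 13/6 = 2.1667 Hz.
C is above B, so f_C = 284.5 + 2.1667 = 286.6667 Hz.

286.6667 Hz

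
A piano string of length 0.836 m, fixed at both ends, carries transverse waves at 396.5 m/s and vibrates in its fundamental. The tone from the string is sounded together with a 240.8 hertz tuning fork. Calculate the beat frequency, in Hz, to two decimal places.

3.66 Hz

For a string fixed at both ends, f_n = n·v/(2L) = 1·396.5/(2·0.836) = 237.1411 Hz.
f_beat = |237.1411 − 240.8| = 3.66 Hz.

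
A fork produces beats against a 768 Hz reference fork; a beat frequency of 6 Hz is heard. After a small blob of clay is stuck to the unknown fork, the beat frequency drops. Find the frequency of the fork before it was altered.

|f − 768| = 6, so the fork was at either 762 Hz or 774 Hz.
Adding mass to a fork lowers its frequency; the adjustment lowers the fork's frequency.
The beat rate fell, so the adjustment moved the fork toward 768 Hz — it must have started above the reference.

774 Hz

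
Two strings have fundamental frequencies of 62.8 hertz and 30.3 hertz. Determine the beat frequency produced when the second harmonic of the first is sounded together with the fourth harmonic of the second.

4.4 Hz

Second harmonic of the first: 2·62.8 = 125.6 Hz.
Fourth harmonic of the second: 4·30.3 = 121.2 Hz.
f_beat = |125.6 − 121.2| = 4.4 Hz.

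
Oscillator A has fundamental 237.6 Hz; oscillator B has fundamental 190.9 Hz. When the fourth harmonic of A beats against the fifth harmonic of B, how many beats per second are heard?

4.1 Hz

Fourth harmonic of the first: 4·237.6 = 950.4 Hz.
Fifth harmonic of the second: 5·190.9 = 954.5 Hz.
f_beat = |950.4 − 954.5| = 4.1 Hz.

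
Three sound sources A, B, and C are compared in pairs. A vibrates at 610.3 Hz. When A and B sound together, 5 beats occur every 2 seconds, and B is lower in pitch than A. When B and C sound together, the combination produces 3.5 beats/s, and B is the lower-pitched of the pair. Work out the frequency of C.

A–B: Beat frequency = 5/2 = 2.5 Hz.
B is below A, so f_B = 610.3 − 2.5 = 607.8 Hz.
C is above B, so f_C = 607.8 + 3.5 = 611.3 Hz.

611.3 Hz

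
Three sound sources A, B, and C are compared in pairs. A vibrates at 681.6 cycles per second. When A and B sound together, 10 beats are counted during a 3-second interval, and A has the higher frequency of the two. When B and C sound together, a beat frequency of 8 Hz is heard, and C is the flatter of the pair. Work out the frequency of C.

A–B: Beat frequency = 10/3 = 3.3333 Hz.
B is below A, so f_B = 681.6 − 3.3333 = 678.2667 Hz.
C is below B, so f_C = 678.2667 − 8 = 670.2667 Hz.

670.2667 Hz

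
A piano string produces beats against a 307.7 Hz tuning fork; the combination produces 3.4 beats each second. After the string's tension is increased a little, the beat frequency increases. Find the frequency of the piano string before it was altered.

|f − 307.7| = 3.4, so the piano string was at either 304.3 Hz or 311.1 Hz.
Higher tension means higher frequency; the adjustment raises the piano string's frequency.
The beat rate rose, so the adjustment moved the piano string further from 307.7 Hz — it was already above the reference.

311.1 Hz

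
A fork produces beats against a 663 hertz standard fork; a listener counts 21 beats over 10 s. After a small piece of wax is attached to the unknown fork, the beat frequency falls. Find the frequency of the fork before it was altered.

Beat frequency = 21/10 = 2.1 Hz.
|f − 663| = 2.1, so the fork was at either 660.9 Hz or 665.1 Hz.
Loading a fork with wax lowers its frequency; the adjustment lowers the fork's frequency.
The beat rate fell, so the adjustment moved the fork toward 663 Hz — it must have started above the reference.

665.1 Hz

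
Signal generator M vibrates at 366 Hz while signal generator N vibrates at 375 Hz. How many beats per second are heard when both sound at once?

9 Hz

f_beat = |f₁ − f₂|.
|366 − 375| = 9 Hz.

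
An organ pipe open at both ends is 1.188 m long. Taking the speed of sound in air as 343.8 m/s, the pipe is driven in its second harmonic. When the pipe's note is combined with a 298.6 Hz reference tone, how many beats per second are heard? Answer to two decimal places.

Open pipe: f_n = n·v/(2L) = 2·343.8/(2·1.188) = 289.3939 Hz.
f_beat = |289.3939 − 298.6| = 9.21 Hz.

9.21 Hz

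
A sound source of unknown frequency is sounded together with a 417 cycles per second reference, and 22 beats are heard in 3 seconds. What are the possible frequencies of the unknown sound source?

Beat frequency = 22/3 = 7.3333 Hz.
|f − 417| = 7.3333, so f = 417 ± 7.3333.

409.6667 Hz or 424.3333 Hz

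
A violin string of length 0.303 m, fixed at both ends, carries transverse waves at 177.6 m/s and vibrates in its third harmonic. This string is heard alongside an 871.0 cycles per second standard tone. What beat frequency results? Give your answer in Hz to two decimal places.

For a string fixed at both ends, f_n = n·v/(2L) = 3·177.6/(2·0.303) = 879.2079 Hz.
f_beat = |879.2079 − 871.0| = 8.21 Hz.

8.21 Hz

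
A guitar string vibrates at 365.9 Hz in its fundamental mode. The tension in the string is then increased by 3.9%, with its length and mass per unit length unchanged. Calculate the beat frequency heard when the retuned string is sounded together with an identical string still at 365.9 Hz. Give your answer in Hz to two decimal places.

For a string, f ∝ √T, so the new frequency is 365.9·√1.039 = 372.9668 Hz.
f_beat = |372.9668 − 365.9| = 7.07 Hz.

7.07 Hz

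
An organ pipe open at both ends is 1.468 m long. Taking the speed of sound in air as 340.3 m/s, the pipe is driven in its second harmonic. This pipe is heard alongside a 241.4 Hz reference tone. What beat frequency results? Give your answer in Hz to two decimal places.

Open pipe: f_n = n·v/(2L) = 2·340.3/(2·1.468) = 231.8120 Hz.
f_beat = |231.8120 − 241.4| = 9.59 Hz.

9.59 Hz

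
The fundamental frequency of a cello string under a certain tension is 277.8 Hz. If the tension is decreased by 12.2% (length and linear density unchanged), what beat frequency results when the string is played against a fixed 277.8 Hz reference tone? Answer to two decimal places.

For a string, f ∝ √T, so the new frequency is 277.8·√0.878 = 260.3032 Hz.
f_beat = |260.3032 − 277.8| = 17.50 Hz.

17.50 Hz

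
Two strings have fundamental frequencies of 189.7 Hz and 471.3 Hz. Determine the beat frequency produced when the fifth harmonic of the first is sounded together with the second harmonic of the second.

5.9 Hz

Fifth harmonic of the first: 5·189.7 = 948.5 Hz.
Second harmonic of the second: 2·471.3 = 942.6 Hz.
f_beat = |948.5 − 942.6| = 5.9 Hz.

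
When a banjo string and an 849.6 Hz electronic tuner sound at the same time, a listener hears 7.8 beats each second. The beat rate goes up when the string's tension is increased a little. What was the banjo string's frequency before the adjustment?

|f − 849.6| = 7.8, so the banjo string was at either 841.8 Hz or 857.4 Hz.
Higher tension means higher frequency; the adjustment raises the banjo string's frequency.
The beat rate rose, so the adjustment moved the banjo string further from 849.6 Hz — it was already above the reference.

857.4 Hz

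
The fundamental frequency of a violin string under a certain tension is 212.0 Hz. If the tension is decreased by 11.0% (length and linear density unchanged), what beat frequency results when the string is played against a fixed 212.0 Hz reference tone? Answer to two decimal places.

12.00 Hz

For a string, f ∝ √T, so the new frequency is 212.0·√0.890 = 200.0004 Hz.
f_beat = |200.0004 − 212.0| = 12.00 Hz.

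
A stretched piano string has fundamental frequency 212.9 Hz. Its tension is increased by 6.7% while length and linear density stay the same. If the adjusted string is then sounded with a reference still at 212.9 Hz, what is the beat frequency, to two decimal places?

7.02 Hz

For a string, f ∝ √T, so the new frequency is 212.9·√1.067 = 219.9165 Hz.
f_beat = |219.9165 − 212.9| = 7.02 Hz.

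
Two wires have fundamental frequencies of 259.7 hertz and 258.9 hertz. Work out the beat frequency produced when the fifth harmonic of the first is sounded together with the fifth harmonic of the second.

4.0 Hz

Fifth harmonic of the first: 5·259.7 = 1298.5 Hz.
Fifth harmonic of the second: 5·258.9 = 1294.5 Hz.
f_beat = |1298.5 − 1294.5| = 4.0 Hz.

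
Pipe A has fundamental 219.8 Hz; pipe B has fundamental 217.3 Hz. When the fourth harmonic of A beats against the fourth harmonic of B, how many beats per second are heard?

Fourth harmonic of the first: 4·219.8 = 879.2 Hz.
Fourth harmonic of the second: 4·217.3 = 869.2 Hz.
f_beat = |879.2 − 869.2| = 10.0 Hz.

10.0 Hz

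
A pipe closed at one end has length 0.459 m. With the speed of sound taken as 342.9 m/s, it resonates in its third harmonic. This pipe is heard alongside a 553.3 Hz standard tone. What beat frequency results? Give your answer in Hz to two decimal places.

Closed pipe (odd harmonics): f_n = n·v/(4L) = 3·342.9/(4·0.459) = 560.2941 Hz.
f_beat = |560.2941 − 553.3| = 6.99 Hz.

6.99 Hz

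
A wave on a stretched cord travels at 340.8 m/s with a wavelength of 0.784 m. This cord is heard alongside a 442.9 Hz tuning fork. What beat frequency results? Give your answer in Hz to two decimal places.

Source frequency f = v/λ = 340.8/0.784 = 434.6939 Hz.
f_beat = |434.6939 − 442.9| = 8.21 Hz.

8.21 Hz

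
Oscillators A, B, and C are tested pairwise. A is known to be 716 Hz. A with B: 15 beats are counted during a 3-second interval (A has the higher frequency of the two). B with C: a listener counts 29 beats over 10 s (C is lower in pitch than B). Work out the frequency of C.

A–B: Beat frequency = 15/3 = 5 Hz.
B is below A, so f_B = 716 − 5 = 711 Hz.
B–C: Beat frequency = 29/10 = 2.9 Hz.
C is below B, so f_C = 711 − 2.9 = 708.1 Hz.

708.1 Hz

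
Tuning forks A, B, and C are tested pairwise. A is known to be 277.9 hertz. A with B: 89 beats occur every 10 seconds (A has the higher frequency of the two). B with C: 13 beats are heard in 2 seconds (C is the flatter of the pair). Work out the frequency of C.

262.5 Hz

A–B: Beat frequency = 89/10 = 8.9 Hz.
B is below A, so f_B = 277.9 − 8.9 = 269 Hz.
B–C: Beat frequency = 13/2 = 6.5 Hz.
C is below B, so f_C = 269 − 6.5 = 262.5 Hz.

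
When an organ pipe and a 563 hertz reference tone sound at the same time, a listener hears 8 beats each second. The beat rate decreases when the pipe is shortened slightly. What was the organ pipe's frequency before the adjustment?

|f − 563| = 8, so the organ pipe was at either 555 Hz or 571 Hz.
A shorter pipe has a higher fundamental; the adjustment raises the organ pipe's frequency.
The beat rate fell, so the adjustment moved the organ pipe toward 563 Hz — it must have started below the reference.

555 Hz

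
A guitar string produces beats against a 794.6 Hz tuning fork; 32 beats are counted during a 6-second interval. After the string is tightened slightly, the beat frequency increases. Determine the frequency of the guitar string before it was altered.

Beat frequency = 32/6 = 5.3333 Hz.
|f − 794.6| = 5.3333, so the guitar string was at either 789.2667 Hz or 799.9333 Hz.
Increasing tension raises a string's frequency; the adjustment raises the guitar string's frequency.
The beat rate rose, so the adjustment moved the guitar string further from 794.6 Hz — it was already above the reference.

799.9333 Hz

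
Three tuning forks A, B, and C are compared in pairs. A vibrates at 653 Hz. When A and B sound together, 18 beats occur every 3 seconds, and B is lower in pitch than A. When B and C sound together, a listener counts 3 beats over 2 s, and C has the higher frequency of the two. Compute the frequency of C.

648.5 Hz

A–B: Beat frequency = 18/3 = 6 Hz.
B is below A, so f_B = 653 − 6 = 647 Hz.
B–C: Beat frequency = 3/2 = 1.5 Hz.
C is above B, so f_C = 647 + 1.5 = 648.5 Hz.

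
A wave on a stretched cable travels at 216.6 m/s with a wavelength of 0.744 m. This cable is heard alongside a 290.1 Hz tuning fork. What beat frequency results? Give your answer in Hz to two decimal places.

1.03 Hz

Source frequency f = v/λ = 216.6/0.744 = 291.1290 Hz.
f_beat = |291.1290 − 290.1| = 1.03 Hz.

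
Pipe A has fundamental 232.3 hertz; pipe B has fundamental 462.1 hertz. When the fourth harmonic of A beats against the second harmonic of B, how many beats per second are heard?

Fourth harmonic of the first: 4·232.3 = 929.2 Hz.
Second harmonic of the second: 2·462.1 = 924.2 Hz.
f_beat = |929.2 − 924.2| = 5.0 Hz.

5.0 Hz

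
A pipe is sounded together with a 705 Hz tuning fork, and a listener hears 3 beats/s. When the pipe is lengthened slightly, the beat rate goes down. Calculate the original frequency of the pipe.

708 Hz

|f − 705| = 3, so the pipe was at either 702 Hz or 708 Hz.
A longer pipe has a lower fundamental; the adjustment lowers the pipe's frequency.
The beat rate fell, so the adjustment moved the pipe toward 705 Hz — it must have started above the reference.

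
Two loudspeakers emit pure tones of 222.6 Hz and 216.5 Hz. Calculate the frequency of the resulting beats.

6.1 Hz

The beat frequency equals the magnitude of the frequency difference.
|222.6 − 216.5| = 6.1 Hz.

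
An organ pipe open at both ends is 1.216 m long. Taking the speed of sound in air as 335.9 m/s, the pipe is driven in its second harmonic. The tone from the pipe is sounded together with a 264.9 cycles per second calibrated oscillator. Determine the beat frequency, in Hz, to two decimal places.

Open pipe: f_n = n·v/(2L) = 2·335.9/(2·1.216) = 276.2336 Hz.
f_beat = |276.2336 − 264.9| = 11.33 Hz.

11.33 Hz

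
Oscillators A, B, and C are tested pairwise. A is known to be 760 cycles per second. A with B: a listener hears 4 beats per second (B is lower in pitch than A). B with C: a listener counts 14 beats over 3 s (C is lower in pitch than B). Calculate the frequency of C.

B is below A, so f_B = 760 − 4 = 756 Hz.
B–C: Beat frequency = 14/3 = 4.6667 Hz.
C is below B, so f_C = 756 − 4.6667 = 751.3333 Hz.

751.3333 Hz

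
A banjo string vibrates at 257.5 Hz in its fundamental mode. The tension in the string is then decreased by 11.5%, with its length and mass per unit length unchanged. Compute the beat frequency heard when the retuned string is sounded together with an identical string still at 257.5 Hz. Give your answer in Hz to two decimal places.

For a string, f ∝ √T, so the new frequency is 257.5·√0.885 = 242.2417 Hz.
f_beat = |242.2417 − 257.5| = 15.26 Hz.

15.26 Hz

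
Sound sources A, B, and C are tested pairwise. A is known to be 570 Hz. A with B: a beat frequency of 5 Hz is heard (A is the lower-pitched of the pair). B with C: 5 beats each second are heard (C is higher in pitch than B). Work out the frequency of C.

B is above A, so f_B = 570 + 5 = 575 Hz.
C is above B, so f_C = 575 + 5 = 580 Hz.

580 Hz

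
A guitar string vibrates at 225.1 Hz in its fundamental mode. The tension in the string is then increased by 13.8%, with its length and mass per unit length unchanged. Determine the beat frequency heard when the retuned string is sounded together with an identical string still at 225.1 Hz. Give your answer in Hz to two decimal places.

15.03 Hz

For a string, f ∝ √T, so the new frequency is 225.1·√1.138 = 240.1301 Hz.
f_beat = |240.1301 − 225.1| = 15.03 Hz.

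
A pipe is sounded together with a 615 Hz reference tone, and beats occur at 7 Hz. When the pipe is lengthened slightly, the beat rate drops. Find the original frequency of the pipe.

622 Hz

|f − 615| = 7, so the pipe was at either 608 Hz or 622 Hz.
A longer pipe has a lower fundamental; the adjustment lowers the pipe's frequency.
The beat rate fell, so the adjustment moved the pipe toward 615 Hz — it must have started above the reference.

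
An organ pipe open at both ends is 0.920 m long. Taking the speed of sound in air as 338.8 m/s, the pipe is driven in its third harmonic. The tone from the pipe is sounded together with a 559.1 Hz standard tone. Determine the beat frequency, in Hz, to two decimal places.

Open pipe: f_n = n·v/(2L) = 3·338.8/(2·0.920) = 552.3913 Hz.
f_beat = |552.3913 − 559.1| = 6.71 Hz.

6.71 Hz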